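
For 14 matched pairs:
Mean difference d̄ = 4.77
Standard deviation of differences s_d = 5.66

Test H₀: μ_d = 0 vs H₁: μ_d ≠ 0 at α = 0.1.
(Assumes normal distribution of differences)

Answer: t = 3.1533, reject H₀

Derivation:
df = n - 1 = 13
SE = s_d/√n = 5.66/√14 = 1.5127
t = d̄/SE = 4.77/1.5127 = 3.1533
Critical value: t_{0.05,13} = ±1.771
p-value ≈ 0.0076
Decision: reject H₀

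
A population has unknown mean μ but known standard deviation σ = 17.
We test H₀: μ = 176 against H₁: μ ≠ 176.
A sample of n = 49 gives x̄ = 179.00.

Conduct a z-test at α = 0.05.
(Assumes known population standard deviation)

Answer: z = 1.2353, fail to reject H₀

Derivation:
Standard error: SE = σ/√n = 17/√49 = 2.4286
z-statistic: z = (x̄ - μ₀)/SE = (179.00 - 176)/2.4286 = 1.2353
Critical value: ±1.960
p-value = 0.2167
Decision: fail to reject H₀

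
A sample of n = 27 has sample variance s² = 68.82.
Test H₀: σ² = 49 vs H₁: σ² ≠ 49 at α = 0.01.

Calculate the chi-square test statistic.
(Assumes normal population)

Answer: χ² = 36.5167, fail to reject H₀

Derivation:
df = n - 1 = 26
χ² = (n-1)s²/σ₀² = 26×68.82/49 = 36.5167
Critical values: χ²_{0.995,26} = 11.160, χ²_{0.005,26} = 48.290
Rejection region: χ² < 11.160 or χ² > 48.290
Decision: fail to reject H₀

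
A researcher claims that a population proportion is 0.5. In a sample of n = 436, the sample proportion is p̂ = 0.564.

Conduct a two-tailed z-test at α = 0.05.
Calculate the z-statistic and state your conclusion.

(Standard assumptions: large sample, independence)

Answer: z = 2.6727, reject H₀

Derivation:
H₀: p = 0.5, H₁: p ≠ 0.5
Standard error: SE = √(p₀(1-p₀)/n) = √(0.5×0.5/436) = 0.023946
z-statistic: z = (p̂ - p₀)/SE = (0.564 - 0.5)/0.023946 = 2.6727
Critical value: z_0.025 = ±1.960
p-value = 0.0075
Decision: reject H₀ at α = 0.05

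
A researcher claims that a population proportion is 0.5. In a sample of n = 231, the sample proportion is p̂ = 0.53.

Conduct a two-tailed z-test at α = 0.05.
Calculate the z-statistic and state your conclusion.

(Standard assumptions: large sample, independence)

H₀: p = 0.5, H₁: p ≠ 0.5
Standard error: SE = √(p₀(1-p₀)/n) = √(0.5×0.5/231) = 0.032898
z-statistic: z = (p̂ - p₀)/SE = (0.53 - 0.5)/0.032898 = 0.9119
Critical value: z_0.025 = ±1.960
p-value = 0.3618
Decision: fail to reject H₀ at α = 0.05

Answer: z = 0.9119, fail to reject H₀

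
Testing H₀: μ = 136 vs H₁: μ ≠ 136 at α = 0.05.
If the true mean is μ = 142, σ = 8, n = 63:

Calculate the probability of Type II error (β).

Answer: β ≈ 0.0000

Derivation:
SE = σ/√n = 8/√63 = 1.0079
Critical values: μ₀ ± z_0.025×SE = 136 ± 1.960×1.0079
Acceptance region: (134.0245, 137.9755)
Under H₁ (μ = 142): z_high = (137.9755 - 142)/1.0079 = -3.9930, z_low = (134.0245 - 142)/1.0079 = -7.9130
β = P(not reject | H₁) = Φ(-3.9930) - Φ(-7.9130) ≈ 0.0000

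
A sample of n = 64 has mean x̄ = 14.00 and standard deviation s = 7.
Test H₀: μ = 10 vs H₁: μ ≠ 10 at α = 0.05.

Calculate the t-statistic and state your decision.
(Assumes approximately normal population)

df = n - 1 = 63
SE = s/√n = 7/√64 = 0.8750
t = (x̄ - μ₀)/SE = (14.00 - 10)/0.8750 = 4.5714
Critical value: t_{0.025,63} = ±1.998
p-value < 0.0001
Decision: reject H₀

Answer: t = 4.5714, reject H₀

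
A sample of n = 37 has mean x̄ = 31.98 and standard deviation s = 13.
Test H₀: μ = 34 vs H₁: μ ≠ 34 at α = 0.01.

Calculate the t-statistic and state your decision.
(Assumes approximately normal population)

df = n - 1 = 36
SE = s/√n = 13/√37 = 2.1372
t = (x̄ - μ₀)/SE = (31.98 - 34)/2.1372 = -0.9452
Critical value: t_{0.005,36} = ±2.719
p-value ≈ 0.3509
Decision: fail to reject H₀

Answer: t = -0.9452, fail to reject H₀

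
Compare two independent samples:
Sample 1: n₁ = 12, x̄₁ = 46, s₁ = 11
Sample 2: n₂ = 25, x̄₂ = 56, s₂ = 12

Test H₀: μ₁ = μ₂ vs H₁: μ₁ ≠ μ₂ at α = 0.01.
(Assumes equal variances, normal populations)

Pooled variance: s²_p = [11×11² + 24×12²]/(35) = 136.7714
s_p = 11.6949
SE = s_p×√(1/n₁ + 1/n₂) = 11.6949×√(1/12 + 1/25) = 4.1071
t = (x̄₁ - x̄₂)/SE = (46 - 56)/4.1071 = -2.4348
df = 35, t-critical = ±2.724
Decision: fail to reject H₀

Answer: t = -2.4348, fail to reject H₀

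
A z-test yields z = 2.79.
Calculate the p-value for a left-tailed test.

For z = 2.79:
p = P(Z < 2.79) = Φ(2.79) = 0.9974

Answer: p-value ≈ 0.9974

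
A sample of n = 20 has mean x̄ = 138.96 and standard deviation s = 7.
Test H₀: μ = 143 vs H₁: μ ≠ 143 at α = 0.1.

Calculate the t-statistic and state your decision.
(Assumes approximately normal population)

df = n - 1 = 19
SE = s/√n = 7/√20 = 1.5652
t = (x̄ - μ₀)/SE = (138.96 - 143)/1.5652 = -2.5811
Critical value: t_{0.05,19} = ±1.729
p-value ≈ 0.0183
Decision: reject H₀

Answer: t = -2.5811, reject H₀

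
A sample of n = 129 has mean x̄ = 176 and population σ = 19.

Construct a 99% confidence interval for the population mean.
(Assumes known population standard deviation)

Confidence level: 99%, α = 0.01
z_0.005 = 2.576
SE = σ/√n = 19/√129 = 1.6729
Margin of error = 2.576 × 1.6729 = 4.3094
CI: x̄ ± margin = 176 ± 4.3094
CI: (171.6906, 180.3094)

Answer: (171.6906, 180.3094)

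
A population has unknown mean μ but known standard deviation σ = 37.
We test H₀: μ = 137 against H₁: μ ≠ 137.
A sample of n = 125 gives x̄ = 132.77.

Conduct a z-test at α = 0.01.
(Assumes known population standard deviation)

Answer: z = -1.2782, fail to reject H₀

Derivation:
Standard error: SE = σ/√n = 37/√125 = 3.3094
z-statistic: z = (x̄ - μ₀)/SE = (132.77 - 137)/3.3094 = -1.2782
Critical value: ±2.576
p-value = 0.2012
Decision: fail to reject H₀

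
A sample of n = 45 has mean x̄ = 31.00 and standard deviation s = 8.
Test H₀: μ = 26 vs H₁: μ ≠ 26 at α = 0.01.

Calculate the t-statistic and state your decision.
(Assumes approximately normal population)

Answer: t = 4.1925, reject H₀

Derivation:
df = n - 1 = 44
SE = s/√n = 8/√45 = 1.1926
t = (x̄ - μ₀)/SE = (31.00 - 26)/1.1926 = 4.1925
Critical value: t_{0.005,44} = ±2.692
p-value ≈ 0.0001
Decision: reject H₀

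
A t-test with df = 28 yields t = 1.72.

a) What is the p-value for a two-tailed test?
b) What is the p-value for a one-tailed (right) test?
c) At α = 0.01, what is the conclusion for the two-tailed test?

Answer: a) 0.0965, b) 0.0482, c) fail to reject H₀

Derivation:
Using t-distribution with df = 28:
a) Two-tailed: p = 2×P(T > 1.72) = 0.0965
b) One-tailed: p = P(T > 1.72) = 0.0482
c) 0.0965 ≥ 0.01, fail to reject H₀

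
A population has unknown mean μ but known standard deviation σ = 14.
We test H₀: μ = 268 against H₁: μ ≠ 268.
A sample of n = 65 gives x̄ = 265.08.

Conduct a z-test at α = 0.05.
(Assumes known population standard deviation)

Answer: z = -1.6815, fail to reject H₀

Derivation:
Standard error: SE = σ/√n = 14/√65 = 1.7365
z-statistic: z = (x̄ - μ₀)/SE = (265.08 - 268)/1.7365 = -1.6815
Critical value: ±1.960
p-value = 0.0927
Decision: fail to reject H₀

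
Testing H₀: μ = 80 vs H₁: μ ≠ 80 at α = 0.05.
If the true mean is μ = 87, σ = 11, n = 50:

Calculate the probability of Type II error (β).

SE = σ/√n = 11/√50 = 1.5556
Critical values: μ₀ ± z_0.025×SE = 80 ± 1.960×1.5556
Acceptance region: (76.9510, 83.0490)
Under H₁ (μ = 87): z_high = (83.0490 - 87)/1.5556 = -2.5399, z_low = (76.9510 - 87)/1.5556 = -6.4599
β = P(not reject | H₁) = Φ(-2.5399) - Φ(-6.4599) ≈ 0.0055

Answer: β ≈ 0.0055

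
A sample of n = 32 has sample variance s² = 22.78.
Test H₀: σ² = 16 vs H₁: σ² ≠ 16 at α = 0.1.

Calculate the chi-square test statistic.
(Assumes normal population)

df = n - 1 = 31
χ² = (n-1)s²/σ₀² = 31×22.78/16 = 44.1363
Critical values: χ²_{0.95,31} = 19.281, χ²_{0.05,31} = 44.985
Rejection region: χ² < 19.281 or χ² > 44.985
Decision: fail to reject H₀

Answer: χ² = 44.1363, fail to reject H₀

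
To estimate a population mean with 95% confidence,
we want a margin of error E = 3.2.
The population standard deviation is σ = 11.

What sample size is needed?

z_0.025 = 1.960
n = (z×σ/E)² = (1.960×11/3.2)²
n = 45.3939
Round up: n = 46

Answer: n = 46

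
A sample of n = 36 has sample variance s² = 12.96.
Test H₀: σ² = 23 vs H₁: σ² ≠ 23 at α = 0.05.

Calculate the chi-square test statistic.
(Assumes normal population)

Answer: χ² = 19.7217, reject H₀

Derivation:
df = n - 1 = 35
χ² = (n-1)s²/σ₀² = 35×12.96/23 = 19.7217
Critical values: χ²_{0.975,35} = 20.569, χ²_{0.025,35} = 53.203
Rejection region: χ² < 20.569 or χ² > 53.203
Decision: reject H₀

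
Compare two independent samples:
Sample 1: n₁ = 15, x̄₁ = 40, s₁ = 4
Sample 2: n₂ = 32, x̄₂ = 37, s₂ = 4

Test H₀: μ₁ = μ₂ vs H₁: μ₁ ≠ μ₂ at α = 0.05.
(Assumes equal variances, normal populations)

Answer: t = 2.3967, reject H₀

Derivation:
Pooled variance: s²_p = [14×4² + 31×4²]/(45) = 16.0000
s_p = 4.0000
SE = s_p×√(1/n₁ + 1/n₂) = 4.0000×√(1/15 + 1/32) = 1.2517
t = (x̄₁ - x̄₂)/SE = (40 - 37)/1.2517 = 2.3967
df = 45, t-critical = ±2.014
Decision: reject H₀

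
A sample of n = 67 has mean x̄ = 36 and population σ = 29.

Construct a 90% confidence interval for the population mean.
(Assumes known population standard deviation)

Answer: (30.1719, 41.8281)

Derivation:
Confidence level: 90%, α = 0.1
z_0.05 = 1.645
SE = σ/√n = 29/√67 = 3.5429
Margin of error = 1.645 × 3.5429 = 5.8281
CI: x̄ ± margin = 36 ± 5.8281
CI: (30.1719, 41.8281)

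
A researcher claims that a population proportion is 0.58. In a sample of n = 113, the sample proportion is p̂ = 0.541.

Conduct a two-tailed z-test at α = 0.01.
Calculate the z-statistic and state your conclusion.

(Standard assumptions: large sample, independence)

H₀: p = 0.58, H₁: p ≠ 0.58
Standard error: SE = √(p₀(1-p₀)/n) = √(0.58×0.42/113) = 0.046430
z-statistic: z = (p̂ - p₀)/SE = (0.541 - 0.58)/0.046430 = -0.8400
Critical value: z_0.005 = ±2.576
p-value = 0.4009
Decision: fail to reject H₀ at α = 0.01

Answer: z = -0.8400, fail to reject H₀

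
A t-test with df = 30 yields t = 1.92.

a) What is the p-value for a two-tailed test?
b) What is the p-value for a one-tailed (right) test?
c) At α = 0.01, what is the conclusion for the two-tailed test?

Using t-distribution with df = 30:
a) Two-tailed: p = 2×P(T > 1.92) = 0.0644
b) One-tailed: p = P(T > 1.92) = 0.0322
c) 0.0644 ≥ 0.01, fail to reject H₀

Answer: a) 0.0644, b) 0.0322, c) fail to reject H₀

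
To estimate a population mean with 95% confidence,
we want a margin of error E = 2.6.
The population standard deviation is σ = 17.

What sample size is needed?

z_0.025 = 1.960
n = (z×σ/E)² = (1.960×17/2.6)²
n = 164.2341
Round up: n = 165

Answer: n = 165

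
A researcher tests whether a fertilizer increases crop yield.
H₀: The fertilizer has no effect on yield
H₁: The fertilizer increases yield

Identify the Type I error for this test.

Type I error: rejecting H₀ when it is actually true (false positive).
Type II error: failing to reject H₀ when H₁ is actually true (false negative).

Answer: Concluding the fertilizer works when it doesn't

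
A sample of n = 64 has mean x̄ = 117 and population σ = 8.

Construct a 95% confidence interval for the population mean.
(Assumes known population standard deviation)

Confidence level: 95%, α = 0.05
z_0.025 = 1.960
SE = σ/√n = 8/√64 = 1.0000
Margin of error = 1.960 × 1.0000 = 1.9600
CI: x̄ ± margin = 117 ± 1.9600
CI: (115.0400, 118.9600)

Answer: (115.0400, 118.9600)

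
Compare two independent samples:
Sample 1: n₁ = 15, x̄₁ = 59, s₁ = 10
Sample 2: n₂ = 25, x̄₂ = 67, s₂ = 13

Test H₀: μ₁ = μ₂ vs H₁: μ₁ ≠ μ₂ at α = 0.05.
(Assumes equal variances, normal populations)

Pooled variance: s²_p = [14×10² + 24×13²]/(38) = 143.5789
s_p = 11.9824
SE = s_p×√(1/n₁ + 1/n₂) = 11.9824×√(1/15 + 1/25) = 3.9134
t = (x̄₁ - x̄₂)/SE = (59 - 67)/3.9134 = -2.0443
df = 38, t-critical = ±2.024
Decision: reject H₀

Answer: t = -2.0443, reject H₀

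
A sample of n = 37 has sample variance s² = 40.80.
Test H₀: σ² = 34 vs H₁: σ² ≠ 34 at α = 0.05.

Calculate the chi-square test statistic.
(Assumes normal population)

df = n - 1 = 36
χ² = (n-1)s²/σ₀² = 36×40.80/34 = 43.2000
Critical values: χ²_{0.975,36} = 21.336, χ²_{0.025,36} = 54.437
Rejection region: χ² < 21.336 or χ² > 54.437
Decision: fail to reject H₀

Answer: χ² = 43.2000, fail to reject H₀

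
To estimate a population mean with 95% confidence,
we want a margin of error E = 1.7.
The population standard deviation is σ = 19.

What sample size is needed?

Answer: n = 480

Derivation:
z_0.025 = 1.960
n = (z×σ/E)² = (1.960×19/1.7)²
n = 479.8677
Round up: n = 480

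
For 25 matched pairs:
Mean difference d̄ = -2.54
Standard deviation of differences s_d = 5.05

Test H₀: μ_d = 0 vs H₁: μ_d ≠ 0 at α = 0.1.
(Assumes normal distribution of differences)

Answer: t = -2.5149, reject H₀

Derivation:
df = n - 1 = 24
SE = s_d/√n = 5.05/√25 = 1.0100
t = d̄/SE = -2.54/1.0100 = -2.5149
Critical value: t_{0.05,24} = ±1.711
p-value ≈ 0.0190
Decision: reject H₀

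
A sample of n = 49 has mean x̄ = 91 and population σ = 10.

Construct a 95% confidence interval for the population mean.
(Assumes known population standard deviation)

Confidence level: 95%, α = 0.05
z_0.025 = 1.960
SE = σ/√n = 10/√49 = 1.4286
Margin of error = 1.960 × 1.4286 = 2.8001
CI: x̄ ± margin = 91 ± 2.8001
CI: (88.1999, 93.8001)

Answer: (88.1999, 93.8001)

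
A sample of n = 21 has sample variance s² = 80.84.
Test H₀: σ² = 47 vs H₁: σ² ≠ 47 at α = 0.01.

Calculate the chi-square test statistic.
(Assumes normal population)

Answer: χ² = 34.4000, fail to reject H₀

Derivation:
df = n - 1 = 20
χ² = (n-1)s²/σ₀² = 20×80.84/47 = 34.4000
Critical values: χ²_{0.995,20} = 7.434, χ²_{0.005,20} = 39.997
Rejection region: χ² < 7.434 or χ² > 39.997
Decision: fail to reject H₀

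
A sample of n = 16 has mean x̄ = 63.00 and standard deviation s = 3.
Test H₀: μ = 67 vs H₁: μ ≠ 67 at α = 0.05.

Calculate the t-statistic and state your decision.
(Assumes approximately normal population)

df = n - 1 = 15
SE = s/√n = 3/√16 = 0.7500
t = (x̄ - μ₀)/SE = (63.00 - 67)/0.7500 = -5.3333
Critical value: t_{0.025,15} = ±2.131
p-value ≈ 0.0001
Decision: reject H₀

Answer: t = -5.3333, reject H₀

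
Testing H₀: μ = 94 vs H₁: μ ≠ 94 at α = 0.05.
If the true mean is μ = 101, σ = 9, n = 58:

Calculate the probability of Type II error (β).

Answer: β ≈ 0.0000

Derivation:
SE = σ/√n = 9/√58 = 1.1818
Critical values: μ₀ ± z_0.025×SE = 94 ± 1.960×1.1818
Acceptance region: (91.6837, 96.3163)
Under H₁ (μ = 101): z_high = (96.3163 - 101)/1.1818 = -3.9632, z_low = (91.6837 - 101)/1.1818 = -7.8831
β = P(not reject | H₁) = Φ(-3.9632) - Φ(-7.8831) ≈ 0.0000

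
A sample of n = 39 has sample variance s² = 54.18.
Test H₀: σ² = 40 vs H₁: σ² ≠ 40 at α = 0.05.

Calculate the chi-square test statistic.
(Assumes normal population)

Answer: χ² = 51.4710, fail to reject H₀

Derivation:
df = n - 1 = 38
χ² = (n-1)s²/σ₀² = 38×54.18/40 = 51.4710
Critical values: χ²_{0.975,38} = 22.878, χ²_{0.025,38} = 56.896
Rejection region: χ² < 22.878 or χ² > 56.896
Decision: fail to reject H₀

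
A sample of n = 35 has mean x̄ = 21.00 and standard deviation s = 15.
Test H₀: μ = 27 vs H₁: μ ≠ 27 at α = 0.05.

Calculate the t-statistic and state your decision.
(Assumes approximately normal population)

Answer: t = -2.3664, reject H₀

Derivation:
df = n - 1 = 34
SE = s/√n = 15/√35 = 2.5355
t = (x̄ - μ₀)/SE = (21.00 - 27)/2.5355 = -2.3664
Critical value: t_{0.025,34} = ±2.032
p-value ≈ 0.0238
Decision: reject H₀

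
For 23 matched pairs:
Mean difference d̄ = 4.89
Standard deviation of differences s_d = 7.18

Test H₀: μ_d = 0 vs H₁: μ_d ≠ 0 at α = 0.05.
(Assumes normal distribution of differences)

df = n - 1 = 22
SE = s_d/√n = 7.18/√23 = 1.4971
t = d̄/SE = 4.89/1.4971 = 3.2663
Critical value: t_{0.025,22} = ±2.074
p-value ≈ 0.0035
Decision: reject H₀

Answer: t = 3.2663, reject H₀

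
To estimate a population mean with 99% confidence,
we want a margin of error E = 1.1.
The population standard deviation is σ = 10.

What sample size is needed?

z_0.005 = 2.576
n = (z×σ/E)² = (2.576×10/1.1)²
n = 548.4112
Round up: n = 549

Answer: n = 549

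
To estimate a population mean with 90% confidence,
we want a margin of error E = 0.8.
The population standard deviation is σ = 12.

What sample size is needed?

Answer: n = 609

Derivation:
z_0.05 = 1.645
n = (z×σ/E)² = (1.645×12/0.8)²
n = 608.8556
Round up: n = 609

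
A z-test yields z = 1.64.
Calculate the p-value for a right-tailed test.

Answer: p-value ≈ 0.0505

Derivation:
For z = 1.64:
p = P(Z > 1.64) = 1 - Φ(1.64) = 0.0505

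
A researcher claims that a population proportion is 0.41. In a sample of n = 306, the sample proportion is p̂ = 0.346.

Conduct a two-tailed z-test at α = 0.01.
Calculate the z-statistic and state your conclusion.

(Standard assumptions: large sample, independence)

Answer: z = -2.2763, fail to reject H₀

Derivation:
H₀: p = 0.41, H₁: p ≠ 0.41
Standard error: SE = √(p₀(1-p₀)/n) = √(0.41×0.59/306) = 0.028116
z-statistic: z = (p̂ - p₀)/SE = (0.346 - 0.41)/0.028116 = -2.2763
Critical value: z_0.005 = ±2.576
p-value = 0.0228
Decision: fail to reject H₀ at α = 0.01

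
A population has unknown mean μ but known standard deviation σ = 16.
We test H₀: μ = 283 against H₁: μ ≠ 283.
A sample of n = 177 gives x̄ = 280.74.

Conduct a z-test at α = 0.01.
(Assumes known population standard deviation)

Answer: z = -1.8793, fail to reject H₀

Derivation:
Standard error: SE = σ/√n = 16/√177 = 1.2026
z-statistic: z = (x̄ - μ₀)/SE = (280.74 - 283)/1.2026 = -1.8793
Critical value: ±2.576
p-value = 0.0602
Decision: fail to reject H₀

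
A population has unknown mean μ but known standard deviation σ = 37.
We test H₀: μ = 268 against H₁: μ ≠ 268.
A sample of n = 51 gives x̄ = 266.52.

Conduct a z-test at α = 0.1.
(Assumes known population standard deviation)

Answer: z = -0.2857, fail to reject H₀

Derivation:
Standard error: SE = σ/√n = 37/√51 = 5.1810
z-statistic: z = (x̄ - μ₀)/SE = (266.52 - 268)/5.1810 = -0.2857
Critical value: ±1.645
p-value = 0.7751
Decision: fail to reject H₀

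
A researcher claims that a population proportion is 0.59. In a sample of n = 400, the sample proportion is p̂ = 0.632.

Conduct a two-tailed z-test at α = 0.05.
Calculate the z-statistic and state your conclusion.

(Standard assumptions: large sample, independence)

Answer: z = 1.7079, fail to reject H₀

Derivation:
H₀: p = 0.59, H₁: p ≠ 0.59
Standard error: SE = √(p₀(1-p₀)/n) = √(0.59×0.41/400) = 0.024592
z-statistic: z = (p̂ - p₀)/SE = (0.632 - 0.59)/0.024592 = 1.7079
Critical value: z_0.025 = ±1.960
p-value = 0.0877
Decision: fail to reject H₀ at α = 0.05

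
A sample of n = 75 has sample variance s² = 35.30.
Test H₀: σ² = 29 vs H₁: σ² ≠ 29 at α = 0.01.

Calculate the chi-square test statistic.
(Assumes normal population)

Answer: χ² = 90.0759, fail to reject H₀

Derivation:
df = n - 1 = 74
χ² = (n-1)s²/σ₀² = 74×35.30/29 = 90.0759
Critical values: χ²_{0.995,74} = 46.417, χ²_{0.005,74} = 109.074
Rejection region: χ² < 46.417 or χ² > 109.074
Decision: fail to reject H₀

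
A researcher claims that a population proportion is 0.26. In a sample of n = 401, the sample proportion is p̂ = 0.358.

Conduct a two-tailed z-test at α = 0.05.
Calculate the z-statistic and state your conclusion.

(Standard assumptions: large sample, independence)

H₀: p = 0.26, H₁: p ≠ 0.26
Standard error: SE = √(p₀(1-p₀)/n) = √(0.26×0.74/401) = 0.021904
z-statistic: z = (p̂ - p₀)/SE = (0.358 - 0.26)/0.021904 = 4.4741
Critical value: z_0.025 = ±1.960
p-value < 0.0001
Decision: reject H₀ at α = 0.05

Answer: z = 4.4741, reject H₀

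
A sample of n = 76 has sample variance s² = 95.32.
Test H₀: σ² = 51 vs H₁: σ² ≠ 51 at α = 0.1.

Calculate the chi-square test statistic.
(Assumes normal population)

Answer: χ² = 140.1765, reject H₀

Derivation:
df = n - 1 = 75
χ² = (n-1)s²/σ₀² = 75×95.32/51 = 140.1765
Critical values: χ²_{0.95,75} = 56.054, χ²_{0.05,75} = 96.217
Rejection region: χ² < 56.054 or χ² > 96.217
Decision: reject H₀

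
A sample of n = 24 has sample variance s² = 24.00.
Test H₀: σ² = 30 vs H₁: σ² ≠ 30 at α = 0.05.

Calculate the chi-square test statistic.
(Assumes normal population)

df = n - 1 = 23
χ² = (n-1)s²/σ₀² = 23×24.00/30 = 18.4000
Critical values: χ²_{0.975,23} = 11.689, χ²_{0.025,23} = 38.076
Rejection region: χ² < 11.689 or χ² > 38.076
Decision: fail to reject H₀

Answer: χ² = 18.4000, fail to reject H₀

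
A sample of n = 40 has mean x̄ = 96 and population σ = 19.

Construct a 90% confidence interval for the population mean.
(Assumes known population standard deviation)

Confidence level: 90%, α = 0.1
z_0.05 = 1.645
SE = σ/√n = 19/√40 = 3.0042
Margin of error = 1.645 × 3.0042 = 4.9419
CI: x̄ ± margin = 96 ± 4.9419
CI: (91.0581, 100.9419)

Answer: (91.0581, 100.9419)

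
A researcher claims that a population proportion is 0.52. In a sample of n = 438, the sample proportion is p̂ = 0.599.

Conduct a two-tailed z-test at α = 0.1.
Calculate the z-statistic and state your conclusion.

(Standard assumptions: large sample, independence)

Answer: z = 3.3093, reject H₀

Derivation:
H₀: p = 0.52, H₁: p ≠ 0.52
Standard error: SE = √(p₀(1-p₀)/n) = √(0.52×0.48/438) = 0.023872
z-statistic: z = (p̂ - p₀)/SE = (0.599 - 0.52)/0.023872 = 3.3093
Critical value: z_0.05 = ±1.645
p-value = 0.0009
Decision: reject H₀ at α = 0.1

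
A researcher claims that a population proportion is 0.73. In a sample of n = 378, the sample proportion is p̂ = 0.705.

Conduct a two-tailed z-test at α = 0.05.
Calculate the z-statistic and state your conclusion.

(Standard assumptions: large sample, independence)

H₀: p = 0.73, H₁: p ≠ 0.73
Standard error: SE = √(p₀(1-p₀)/n) = √(0.73×0.27/378) = 0.022835
z-statistic: z = (p̂ - p₀)/SE = (0.705 - 0.73)/0.022835 = -1.0948
Critical value: z_0.025 = ±1.960
p-value = 0.2736
Decision: fail to reject H₀ at α = 0.05

Answer: z = -1.0948, fail to reject H₀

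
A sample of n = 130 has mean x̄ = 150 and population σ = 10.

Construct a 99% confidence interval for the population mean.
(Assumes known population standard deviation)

Confidence level: 99%, α = 0.01
z_0.005 = 2.576
SE = σ/√n = 10/√130 = 0.8771
Margin of error = 2.576 × 0.8771 = 2.2594
CI: x̄ ± margin = 150 ± 2.2594
CI: (147.7406, 152.2594)

Answer: (147.7406, 152.2594)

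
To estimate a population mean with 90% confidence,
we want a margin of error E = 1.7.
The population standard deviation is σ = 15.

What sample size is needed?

z_0.05 = 1.645
n = (z×σ/E)² = (1.645×15/1.7)²
n = 210.6767
Round up: n = 211

Answer: n = 211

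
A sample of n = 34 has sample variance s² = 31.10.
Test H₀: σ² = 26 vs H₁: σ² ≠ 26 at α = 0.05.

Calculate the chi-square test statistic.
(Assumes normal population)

Answer: χ² = 39.4731, fail to reject H₀

Derivation:
df = n - 1 = 33
χ² = (n-1)s²/σ₀² = 33×31.10/26 = 39.4731
Critical values: χ²_{0.975,33} = 19.047, χ²_{0.025,33} = 50.725
Rejection region: χ² < 19.047 or χ² > 50.725
Decision: fail to reject H₀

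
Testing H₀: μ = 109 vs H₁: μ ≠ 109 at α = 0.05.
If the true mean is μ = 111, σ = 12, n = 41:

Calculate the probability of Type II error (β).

Answer: β ≈ 0.8128

Derivation:
SE = σ/√n = 12/√41 = 1.8741
Critical values: μ₀ ± z_0.025×SE = 109 ± 1.960×1.8741
Acceptance region: (105.3268, 112.6732)
Under H₁ (μ = 111): z_high = (112.6732 - 111)/1.8741 = 0.8928, z_low = (105.3268 - 111)/1.8741 = -3.0272
β = P(not reject | H₁) = Φ(0.8928) - Φ(-3.0272) ≈ 0.8128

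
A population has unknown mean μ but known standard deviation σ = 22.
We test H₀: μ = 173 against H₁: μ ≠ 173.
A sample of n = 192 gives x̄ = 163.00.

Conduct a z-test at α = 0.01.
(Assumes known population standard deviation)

Answer: z = -6.2984, reject H₀

Derivation:
Standard error: SE = σ/√n = 22/√192 = 1.5877
z-statistic: z = (x̄ - μ₀)/SE = (163.00 - 173)/1.5877 = -6.2984
Critical value: ±2.576
p-value < 0.0001
Decision: reject H₀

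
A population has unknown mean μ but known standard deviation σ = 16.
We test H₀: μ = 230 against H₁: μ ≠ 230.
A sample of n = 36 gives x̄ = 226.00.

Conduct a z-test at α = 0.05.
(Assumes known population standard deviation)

Standard error: SE = σ/√n = 16/√36 = 2.6667
z-statistic: z = (x̄ - μ₀)/SE = (226.00 - 230)/2.6667 = -1.5000
Critical value: ±1.960
p-value = 0.1336
Decision: fail to reject H₀

Answer: z = -1.5000, fail to reject H₀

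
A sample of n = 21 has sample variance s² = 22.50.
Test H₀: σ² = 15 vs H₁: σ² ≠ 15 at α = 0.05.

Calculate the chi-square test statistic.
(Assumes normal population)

Answer: χ² = 30.0000, fail to reject H₀

Derivation:
df = n - 1 = 20
χ² = (n-1)s²/σ₀² = 20×22.50/15 = 30.0000
Critical values: χ²_{0.975,20} = 9.591, χ²_{0.025,20} = 34.170
Rejection region: χ² < 9.591 or χ² > 34.170
Decision: fail to reject H₀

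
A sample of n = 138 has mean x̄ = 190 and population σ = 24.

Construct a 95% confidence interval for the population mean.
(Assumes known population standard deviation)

Answer: (185.9957, 194.0043)

Derivation:
Confidence level: 95%, α = 0.05
z_0.025 = 1.960
SE = σ/√n = 24/√138 = 2.0430
Margin of error = 1.960 × 2.0430 = 4.0043
CI: x̄ ± margin = 190 ± 4.0043
CI: (185.9957, 194.0043)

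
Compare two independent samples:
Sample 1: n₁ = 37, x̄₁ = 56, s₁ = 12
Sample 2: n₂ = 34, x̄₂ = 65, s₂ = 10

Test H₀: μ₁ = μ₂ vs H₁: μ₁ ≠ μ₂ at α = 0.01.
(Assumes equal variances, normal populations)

Answer: t = -3.4165, reject H₀

Derivation:
Pooled variance: s²_p = [36×12² + 33×10²]/(69) = 122.9565
s_p = 11.0886
SE = s_p×√(1/n₁ + 1/n₂) = 11.0886×√(1/37 + 1/34) = 2.6343
t = (x̄₁ - x̄₂)/SE = (56 - 65)/2.6343 = -3.4165
df = 69, t-critical = ±2.649
Decision: reject H₀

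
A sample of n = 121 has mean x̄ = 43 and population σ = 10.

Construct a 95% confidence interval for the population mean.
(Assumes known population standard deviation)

Answer: (41.2182, 44.7818)

Derivation:
Confidence level: 95%, α = 0.05
z_0.025 = 1.960
SE = σ/√n = 10/√121 = 0.9091
Margin of error = 1.960 × 0.9091 = 1.7818
CI: x̄ ± margin = 43 ± 1.7818
CI: (41.2182, 44.7818)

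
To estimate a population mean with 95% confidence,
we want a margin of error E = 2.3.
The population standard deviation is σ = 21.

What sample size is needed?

Answer: n = 321

Derivation:
z_0.025 = 1.960
n = (z×σ/E)² = (1.960×21/2.3)²
n = 320.2544
Round up: n = 321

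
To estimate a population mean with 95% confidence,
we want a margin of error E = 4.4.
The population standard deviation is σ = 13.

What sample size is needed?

z_0.025 = 1.960
n = (z×σ/E)² = (1.960×13/4.4)²
n = 33.5346
Round up: n = 34

Answer: n = 34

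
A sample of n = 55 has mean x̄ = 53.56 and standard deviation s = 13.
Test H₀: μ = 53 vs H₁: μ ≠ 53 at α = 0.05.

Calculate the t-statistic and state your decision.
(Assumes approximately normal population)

Answer: t = 0.3195, fail to reject H₀

Derivation:
df = n - 1 = 54
SE = s/√n = 13/√55 = 1.7529
t = (x̄ - μ₀)/SE = (53.56 - 53)/1.7529 = 0.3195
Critical value: t_{0.025,54} = ±2.005
p-value ≈ 0.7506
Decision: fail to reject H₀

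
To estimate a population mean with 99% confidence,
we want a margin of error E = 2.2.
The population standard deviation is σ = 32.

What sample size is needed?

z_0.005 = 2.576
n = (z×σ/E)² = (2.576×32/2.2)²
n = 1403.9328
Round up: n = 1404

Answer: n = 1404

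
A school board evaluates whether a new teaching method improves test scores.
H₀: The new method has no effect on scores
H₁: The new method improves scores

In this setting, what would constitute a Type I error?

Answer: Concluding the new method improves scores when it actually doesn't

Derivation:
Type I error: rejecting H₀ when it is actually true (false positive).
Type II error: failing to reject H₀ when H₁ is actually true (false negative).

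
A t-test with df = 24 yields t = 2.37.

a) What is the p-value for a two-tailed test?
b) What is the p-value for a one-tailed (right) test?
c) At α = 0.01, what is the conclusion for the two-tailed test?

Answer: a) 0.0262, b) 0.0131, c) fail to reject H₀

Derivation:
Using t-distribution with df = 24:
a) Two-tailed: p = 2×P(T > 2.37) = 0.0262
b) One-tailed: p = P(T > 2.37) = 0.0131
c) 0.0262 ≥ 0.01, fail to reject H₀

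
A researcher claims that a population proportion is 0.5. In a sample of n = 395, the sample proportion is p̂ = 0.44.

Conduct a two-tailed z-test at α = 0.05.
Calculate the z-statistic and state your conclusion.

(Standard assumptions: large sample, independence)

H₀: p = 0.5, H₁: p ≠ 0.5
Standard error: SE = √(p₀(1-p₀)/n) = √(0.5×0.5/395) = 0.025158
z-statistic: z = (p̂ - p₀)/SE = (0.44 - 0.5)/0.025158 = -2.3849
Critical value: z_0.025 = ±1.960
p-value = 0.0171
Decision: reject H₀ at α = 0.05

Answer: z = -2.3849, reject H₀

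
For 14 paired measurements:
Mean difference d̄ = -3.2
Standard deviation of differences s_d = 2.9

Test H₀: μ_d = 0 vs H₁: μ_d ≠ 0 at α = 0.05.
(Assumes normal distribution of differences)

df = n - 1 = 13
SE = s_d/√n = 2.9/√14 = 0.7751
t = d̄/SE = -3.2/0.7751 = -4.1285
Critical value: t_{0.025,13} = ±2.160
p-value ≈ 0.0012
Decision: reject H₀

Answer: t = -4.1285, reject H₀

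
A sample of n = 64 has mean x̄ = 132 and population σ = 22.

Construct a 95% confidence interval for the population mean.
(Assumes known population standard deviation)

Confidence level: 95%, α = 0.05
z_0.025 = 1.960
SE = σ/√n = 22/√64 = 2.7500
Margin of error = 1.960 × 2.7500 = 5.3900
CI: x̄ ± margin = 132 ± 5.3900
CI: (126.6100, 137.3900)

Answer: (126.6100, 137.3900)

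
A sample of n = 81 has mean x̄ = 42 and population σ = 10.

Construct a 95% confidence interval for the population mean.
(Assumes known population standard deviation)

Answer: (39.8222, 44.1778)

Derivation:
Confidence level: 95%, α = 0.05
z_0.025 = 1.960
SE = σ/√n = 10/√81 = 1.1111
Margin of error = 1.960 × 1.1111 = 2.1778
CI: x̄ ± margin = 42 ± 2.1778
CI: (39.8222, 44.1778)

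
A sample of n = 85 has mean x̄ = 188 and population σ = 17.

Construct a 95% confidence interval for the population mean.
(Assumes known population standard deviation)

Confidence level: 95%, α = 0.05
z_0.025 = 1.960
SE = σ/√n = 17/√85 = 1.8439
Margin of error = 1.960 × 1.8439 = 3.6140
CI: x̄ ± margin = 188 ± 3.6140
CI: (184.3860, 191.6140)

Answer: (184.3860, 191.6140)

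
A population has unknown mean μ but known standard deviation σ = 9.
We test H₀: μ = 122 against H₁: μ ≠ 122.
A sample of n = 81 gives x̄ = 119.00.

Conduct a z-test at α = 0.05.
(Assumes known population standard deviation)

Answer: z = -3.0000, reject H₀

Derivation:
Standard error: SE = σ/√n = 9/√81 = 1.0000
z-statistic: z = (x̄ - μ₀)/SE = (119.00 - 122)/1.0000 = -3.0000
Critical value: ±1.960
p-value = 0.0027
Decision: reject H₀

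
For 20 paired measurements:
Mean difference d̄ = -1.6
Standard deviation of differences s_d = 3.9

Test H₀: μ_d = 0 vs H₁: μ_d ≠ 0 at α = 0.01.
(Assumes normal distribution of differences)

df = n - 1 = 19
SE = s_d/√n = 3.9/√20 = 0.8721
t = d̄/SE = -1.6/0.8721 = -1.8347
Critical value: t_{0.005,19} = ±2.861
p-value ≈ 0.0823
Decision: fail to reject H₀

Answer: t = -1.8347, fail to reject H₀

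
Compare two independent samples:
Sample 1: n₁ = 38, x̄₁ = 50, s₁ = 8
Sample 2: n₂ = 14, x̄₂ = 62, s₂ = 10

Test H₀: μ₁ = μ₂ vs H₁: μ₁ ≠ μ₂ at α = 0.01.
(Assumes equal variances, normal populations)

Answer: t = -4.4813, reject H₀

Derivation:
Pooled variance: s²_p = [37×8² + 13×10²]/(50) = 73.3600
s_p = 8.5650
SE = s_p×√(1/n₁ + 1/n₂) = 8.5650×√(1/38 + 1/14) = 2.6778
t = (x̄₁ - x̄₂)/SE = (50 - 62)/2.6778 = -4.4813
df = 50, t-critical = ±2.678
Decision: reject H₀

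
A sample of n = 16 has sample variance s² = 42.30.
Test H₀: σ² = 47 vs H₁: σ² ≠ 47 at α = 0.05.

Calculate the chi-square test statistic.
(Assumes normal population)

df = n - 1 = 15
χ² = (n-1)s²/σ₀² = 15×42.30/47 = 13.5000
Critical values: χ²_{0.975,15} = 6.262, χ²_{0.025,15} = 27.488
Rejection region: χ² < 6.262 or χ² > 27.488
Decision: fail to reject H₀

Answer: χ² = 13.5000, fail to reject H₀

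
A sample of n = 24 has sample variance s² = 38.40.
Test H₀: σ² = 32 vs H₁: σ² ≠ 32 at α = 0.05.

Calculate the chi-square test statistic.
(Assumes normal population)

Answer: χ² = 27.6000, fail to reject H₀

Derivation:
df = n - 1 = 23
χ² = (n-1)s²/σ₀² = 23×38.40/32 = 27.6000
Critical values: χ²_{0.975,23} = 11.689, χ²_{0.025,23} = 38.076
Rejection region: χ² < 11.689 or χ² > 38.076
Decision: fail to reject H₀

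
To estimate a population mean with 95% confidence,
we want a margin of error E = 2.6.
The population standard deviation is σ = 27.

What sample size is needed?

z_0.025 = 1.960
n = (z×σ/E)² = (1.960×27/2.6)²
n = 414.2791
Round up: n = 415

Answer: n = 415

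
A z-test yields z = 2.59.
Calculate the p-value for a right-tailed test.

Answer: p-value ≈ 0.0048

Derivation:
For z = 2.59:
p = P(Z > 2.59) = 1 - Φ(2.59) = 0.0048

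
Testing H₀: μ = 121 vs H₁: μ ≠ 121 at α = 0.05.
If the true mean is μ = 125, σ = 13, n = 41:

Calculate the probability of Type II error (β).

SE = σ/√n = 13/√41 = 2.0303
Critical values: μ₀ ± z_0.025×SE = 121 ± 1.960×2.0303
Acceptance region: (117.0206, 124.9794)
Under H₁ (μ = 125): z_high = (124.9794 - 125)/2.0303 = -0.0101, z_low = (117.0206 - 125)/2.0303 = -3.9302
β = P(not reject | H₁) = Φ(-0.0101) - Φ(-3.9302) ≈ 0.4959

Answer: β ≈ 0.4959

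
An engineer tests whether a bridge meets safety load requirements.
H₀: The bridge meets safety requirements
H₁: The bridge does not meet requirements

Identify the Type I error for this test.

Answer: Unnecessarily closing a safe bridge for repairs

Derivation:
Type I error: rejecting H₀ when it is actually true (false positive).
Type II error: failing to reject H₀ when H₁ is actually true (false negative).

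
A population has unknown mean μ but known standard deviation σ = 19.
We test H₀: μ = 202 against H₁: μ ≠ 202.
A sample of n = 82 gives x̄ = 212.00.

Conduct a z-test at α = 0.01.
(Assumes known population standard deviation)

Answer: z = 4.7660, reject H₀

Derivation:
Standard error: SE = σ/√n = 19/√82 = 2.0982
z-statistic: z = (x̄ - μ₀)/SE = (212.00 - 202)/2.0982 = 4.7660
Critical value: ±2.576
p-value < 0.0001
Decision: reject H₀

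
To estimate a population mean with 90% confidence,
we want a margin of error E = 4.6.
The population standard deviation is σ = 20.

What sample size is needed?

z_0.05 = 1.645
n = (z×σ/E)² = (1.645×20/4.6)²
n = 51.1536
Round up: n = 52

Answer: n = 52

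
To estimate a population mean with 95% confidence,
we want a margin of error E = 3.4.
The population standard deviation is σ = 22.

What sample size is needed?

Answer: n = 161

Derivation:
z_0.025 = 1.960
n = (z×σ/E)² = (1.960×22/3.4)²
n = 160.8421
Round up: n = 161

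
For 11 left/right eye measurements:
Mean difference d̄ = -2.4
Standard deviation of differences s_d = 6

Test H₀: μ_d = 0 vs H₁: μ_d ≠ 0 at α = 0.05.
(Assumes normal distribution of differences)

df = n - 1 = 10
SE = s_d/√n = 6/√11 = 1.8091
t = d̄/SE = -2.4/1.8091 = -1.3266
Critical value: t_{0.025,10} = ±2.228
p-value ≈ 0.2141
Decision: fail to reject H₀

Answer: t = -1.3266, fail to reject H₀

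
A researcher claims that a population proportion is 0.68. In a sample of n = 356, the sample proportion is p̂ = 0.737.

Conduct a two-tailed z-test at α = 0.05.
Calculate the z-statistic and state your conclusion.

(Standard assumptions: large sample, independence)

Answer: z = 2.3055, reject H₀

Derivation:
H₀: p = 0.68, H₁: p ≠ 0.68
Standard error: SE = √(p₀(1-p₀)/n) = √(0.68×0.32/356) = 0.024723
z-statistic: z = (p̂ - p₀)/SE = (0.737 - 0.68)/0.024723 = 2.3055
Critical value: z_0.025 = ±1.960
p-value = 0.0211
Decision: reject H₀ at α = 0.05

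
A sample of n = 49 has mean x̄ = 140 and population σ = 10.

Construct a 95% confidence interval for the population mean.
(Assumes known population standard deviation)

Answer: (137.1999, 142.8001)

Derivation:
Confidence level: 95%, α = 0.05
z_0.025 = 1.960
SE = σ/√n = 10/√49 = 1.4286
Margin of error = 1.960 × 1.4286 = 2.8001
CI: x̄ ± margin = 140 ± 2.8001
CI: (137.1999, 142.8001)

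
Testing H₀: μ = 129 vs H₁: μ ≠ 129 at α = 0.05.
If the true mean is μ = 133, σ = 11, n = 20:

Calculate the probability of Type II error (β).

SE = σ/√n = 11/√20 = 2.4597
Critical values: μ₀ ± z_0.025×SE = 129 ± 1.960×2.4597
Acceptance region: (124.1790, 133.8210)
Under H₁ (μ = 133): z_high = (133.8210 - 133)/2.4597 = 0.3338, z_low = (124.1790 - 133)/2.4597 = -3.5862
β = P(not reject | H₁) = Φ(0.3338) - Φ(-3.5862) ≈ 0.6306

Answer: β ≈ 0.6306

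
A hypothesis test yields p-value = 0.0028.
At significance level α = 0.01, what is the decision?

Compare p-value to α:
0.0028 < 0.01
Decision: reject H₀

Answer: reject H₀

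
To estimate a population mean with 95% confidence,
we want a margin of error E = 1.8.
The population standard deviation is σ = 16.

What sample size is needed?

z_0.025 = 1.960
n = (z×σ/E)² = (1.960×16/1.8)²
n = 303.5338
Round up: n = 304

Answer: n = 304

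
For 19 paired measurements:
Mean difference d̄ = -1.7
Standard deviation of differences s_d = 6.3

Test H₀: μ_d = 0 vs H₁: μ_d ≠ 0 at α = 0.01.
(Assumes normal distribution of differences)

df = n - 1 = 18
SE = s_d/√n = 6.3/√19 = 1.4453
t = d̄/SE = -1.7/1.4453 = -1.1762
Critical value: t_{0.005,18} = ±2.878
p-value ≈ 0.2548
Decision: fail to reject H₀

Answer: t = -1.1762, fail to reject H₀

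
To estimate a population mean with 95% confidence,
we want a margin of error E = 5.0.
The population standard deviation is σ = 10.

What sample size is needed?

Answer: n = 16

Derivation:
z_0.025 = 1.960
n = (z×σ/E)² = (1.960×10/5.0)²
n = 15.3664
Round up: n = 16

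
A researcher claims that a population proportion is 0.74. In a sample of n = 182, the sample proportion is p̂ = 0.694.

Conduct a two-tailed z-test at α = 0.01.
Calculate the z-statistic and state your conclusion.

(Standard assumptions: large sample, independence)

Answer: z = -1.4148, fail to reject H₀

Derivation:
H₀: p = 0.74, H₁: p ≠ 0.74
Standard error: SE = √(p₀(1-p₀)/n) = √(0.74×0.26/182) = 0.032514
z-statistic: z = (p̂ - p₀)/SE = (0.694 - 0.74)/0.032514 = -1.4148
Critical value: z_0.005 = ±2.576
p-value = 0.1571
Decision: fail to reject H₀ at α = 0.01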